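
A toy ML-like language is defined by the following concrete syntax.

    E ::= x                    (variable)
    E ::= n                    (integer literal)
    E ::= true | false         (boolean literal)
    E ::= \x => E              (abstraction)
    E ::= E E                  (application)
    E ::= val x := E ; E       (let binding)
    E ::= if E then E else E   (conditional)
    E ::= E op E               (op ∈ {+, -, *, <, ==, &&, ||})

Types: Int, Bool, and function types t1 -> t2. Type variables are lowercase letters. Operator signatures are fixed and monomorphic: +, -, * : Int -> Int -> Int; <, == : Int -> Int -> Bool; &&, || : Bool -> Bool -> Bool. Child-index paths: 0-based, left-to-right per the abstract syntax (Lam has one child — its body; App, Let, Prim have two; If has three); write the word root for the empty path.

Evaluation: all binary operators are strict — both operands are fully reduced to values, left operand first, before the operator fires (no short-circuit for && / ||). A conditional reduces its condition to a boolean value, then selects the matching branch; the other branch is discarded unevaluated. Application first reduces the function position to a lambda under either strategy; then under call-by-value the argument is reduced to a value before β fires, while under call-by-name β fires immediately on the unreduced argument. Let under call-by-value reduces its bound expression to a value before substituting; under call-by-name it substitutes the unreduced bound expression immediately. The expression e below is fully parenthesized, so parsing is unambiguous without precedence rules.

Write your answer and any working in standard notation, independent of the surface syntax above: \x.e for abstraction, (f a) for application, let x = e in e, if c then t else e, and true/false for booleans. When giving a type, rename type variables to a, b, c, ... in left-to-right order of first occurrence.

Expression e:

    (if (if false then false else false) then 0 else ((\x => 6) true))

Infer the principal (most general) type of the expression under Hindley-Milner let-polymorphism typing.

Trace:
  unify Bool ~ Bool
  unify Bool ~ Bool
  unify Bool ~ Bool
\x._ : a -> Int
  unify a -> Int ~ Bool -> b
  unify a ~ Bool
  unify Int ~ b
_ _ : Int
  unify Int ~ Int

Answer: Int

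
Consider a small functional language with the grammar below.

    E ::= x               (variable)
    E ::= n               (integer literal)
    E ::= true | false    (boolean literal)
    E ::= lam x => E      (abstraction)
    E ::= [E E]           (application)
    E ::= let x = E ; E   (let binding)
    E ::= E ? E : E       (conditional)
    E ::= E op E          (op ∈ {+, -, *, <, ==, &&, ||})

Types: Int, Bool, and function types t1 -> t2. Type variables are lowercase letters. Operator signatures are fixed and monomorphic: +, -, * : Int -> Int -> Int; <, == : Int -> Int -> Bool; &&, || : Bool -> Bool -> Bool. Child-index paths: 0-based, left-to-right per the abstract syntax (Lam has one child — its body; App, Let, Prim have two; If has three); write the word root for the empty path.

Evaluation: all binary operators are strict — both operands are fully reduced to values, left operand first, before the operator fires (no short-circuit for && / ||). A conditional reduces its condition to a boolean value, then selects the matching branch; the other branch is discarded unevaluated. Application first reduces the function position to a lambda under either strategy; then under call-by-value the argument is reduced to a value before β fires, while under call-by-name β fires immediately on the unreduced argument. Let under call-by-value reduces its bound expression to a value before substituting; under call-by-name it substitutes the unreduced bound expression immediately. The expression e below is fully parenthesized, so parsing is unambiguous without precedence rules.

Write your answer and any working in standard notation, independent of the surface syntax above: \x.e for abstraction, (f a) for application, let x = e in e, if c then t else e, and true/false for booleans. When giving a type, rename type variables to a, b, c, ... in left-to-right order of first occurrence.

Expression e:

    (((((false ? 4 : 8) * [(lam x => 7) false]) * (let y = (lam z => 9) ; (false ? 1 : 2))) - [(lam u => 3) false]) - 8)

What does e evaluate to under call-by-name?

Answer: 101

Working:
step 0: (((((if false then 4 else 8) * ((\x.7) false)) * (let y = (\z.9) in (if false then 1 else 2))) - ((\u.3) false)) - 8)
step 1: [if@0.0.0.0] ((((8 * ((\x.7) false)) * (let y = (\z.9) in (if false then 1 else 2))) - ((\u.3) false)) - 8)
step 2: [beta@0.0.0.1] ((((8 * 7) * (let y = (\z.9) in (if false then 1 else 2))) - ((\u.3) false)) - 8)
step 3: [delta@0.0.0] (((56 * (let y = (\z.9) in (if false then 1 else 2))) - ((\u.3) false)) - 8)
step 4: [let@0.0.1] (((56 * (if false then 1 else 2)) - ((\u.3) false)) - 8)
step 5: [if@0.0.1] (((56 * 2) - ((\u.3) false)) - 8)
step 6: [delta@0.0] ((112 - ((\u.3) false)) - 8)
step 7: [beta@0.1] ((112 - 3) - 8)
step 8: [delta@0] (109 - 8)
step 9: [delta@root] 101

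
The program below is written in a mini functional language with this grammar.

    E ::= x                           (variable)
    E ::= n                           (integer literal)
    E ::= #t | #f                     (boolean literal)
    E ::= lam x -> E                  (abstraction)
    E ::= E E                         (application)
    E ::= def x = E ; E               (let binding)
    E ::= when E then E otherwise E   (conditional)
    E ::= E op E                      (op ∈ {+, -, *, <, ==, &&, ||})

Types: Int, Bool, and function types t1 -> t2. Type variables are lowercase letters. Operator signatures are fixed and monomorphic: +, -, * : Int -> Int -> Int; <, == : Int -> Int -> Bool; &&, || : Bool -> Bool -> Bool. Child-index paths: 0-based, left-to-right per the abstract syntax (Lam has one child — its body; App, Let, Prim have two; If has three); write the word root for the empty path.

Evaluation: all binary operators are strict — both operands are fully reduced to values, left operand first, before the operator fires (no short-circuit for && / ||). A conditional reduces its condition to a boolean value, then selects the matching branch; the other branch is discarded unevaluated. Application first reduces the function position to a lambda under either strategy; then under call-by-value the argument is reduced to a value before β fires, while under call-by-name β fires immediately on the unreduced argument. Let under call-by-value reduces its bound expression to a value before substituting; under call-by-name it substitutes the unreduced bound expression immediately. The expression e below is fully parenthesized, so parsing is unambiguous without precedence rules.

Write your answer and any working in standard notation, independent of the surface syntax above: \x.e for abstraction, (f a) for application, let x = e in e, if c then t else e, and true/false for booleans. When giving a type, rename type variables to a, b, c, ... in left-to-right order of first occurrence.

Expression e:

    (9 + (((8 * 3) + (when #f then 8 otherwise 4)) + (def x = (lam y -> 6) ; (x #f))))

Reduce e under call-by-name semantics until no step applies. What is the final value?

Answer: 43

Trace:
step 0: (9 + (((8 * 3) + (if false then 8 else 4)) + (let x = (\y.6) in (x false))))
step 1: [delta@1.0.0] (9 + ((24 + (if false then 8 else 4)) + (let x = (\y.6) in (x false))))
step 2: [if@1.0.1] (9 + ((24 + 4) + (let x = (\y.6) in (x false))))
step 3: [delta@1.0] (9 + (28 + (let x = (\y.6) in (x false))))
step 4: [let@1.1] (9 + (28 + ((\y.6) false)))
step 5: [beta@1.1] (9 + (28 + 6))
step 6: [delta@1] (9 + 34)
step 7: [delta@root] 43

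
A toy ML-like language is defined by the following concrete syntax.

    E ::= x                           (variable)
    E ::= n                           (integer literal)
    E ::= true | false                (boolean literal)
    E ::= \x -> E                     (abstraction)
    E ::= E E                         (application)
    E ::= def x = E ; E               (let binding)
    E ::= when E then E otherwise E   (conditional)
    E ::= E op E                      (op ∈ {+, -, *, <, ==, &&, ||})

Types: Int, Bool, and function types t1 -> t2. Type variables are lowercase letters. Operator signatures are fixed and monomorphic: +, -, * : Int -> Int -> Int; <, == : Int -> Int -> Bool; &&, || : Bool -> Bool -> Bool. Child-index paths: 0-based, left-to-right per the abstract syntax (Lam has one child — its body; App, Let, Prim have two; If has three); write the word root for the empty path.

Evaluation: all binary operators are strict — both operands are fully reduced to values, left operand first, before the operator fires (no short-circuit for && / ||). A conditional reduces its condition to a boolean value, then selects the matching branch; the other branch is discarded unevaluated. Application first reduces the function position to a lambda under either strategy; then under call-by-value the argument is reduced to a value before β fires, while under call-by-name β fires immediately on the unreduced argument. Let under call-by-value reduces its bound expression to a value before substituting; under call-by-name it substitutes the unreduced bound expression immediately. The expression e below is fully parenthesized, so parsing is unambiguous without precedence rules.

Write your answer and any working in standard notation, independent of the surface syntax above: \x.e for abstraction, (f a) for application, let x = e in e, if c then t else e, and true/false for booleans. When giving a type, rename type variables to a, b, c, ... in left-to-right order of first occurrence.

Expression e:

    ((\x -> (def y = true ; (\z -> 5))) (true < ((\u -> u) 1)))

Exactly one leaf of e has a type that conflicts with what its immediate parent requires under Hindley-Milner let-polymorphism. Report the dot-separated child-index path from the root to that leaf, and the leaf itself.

Trace:
let y : Bool
\z._ : b -> Int
\x._ : a -> b -> Int
  unify Bool ~ Int
  FAIL: mismatch Bool ~ Int

Answer: 1.0 : true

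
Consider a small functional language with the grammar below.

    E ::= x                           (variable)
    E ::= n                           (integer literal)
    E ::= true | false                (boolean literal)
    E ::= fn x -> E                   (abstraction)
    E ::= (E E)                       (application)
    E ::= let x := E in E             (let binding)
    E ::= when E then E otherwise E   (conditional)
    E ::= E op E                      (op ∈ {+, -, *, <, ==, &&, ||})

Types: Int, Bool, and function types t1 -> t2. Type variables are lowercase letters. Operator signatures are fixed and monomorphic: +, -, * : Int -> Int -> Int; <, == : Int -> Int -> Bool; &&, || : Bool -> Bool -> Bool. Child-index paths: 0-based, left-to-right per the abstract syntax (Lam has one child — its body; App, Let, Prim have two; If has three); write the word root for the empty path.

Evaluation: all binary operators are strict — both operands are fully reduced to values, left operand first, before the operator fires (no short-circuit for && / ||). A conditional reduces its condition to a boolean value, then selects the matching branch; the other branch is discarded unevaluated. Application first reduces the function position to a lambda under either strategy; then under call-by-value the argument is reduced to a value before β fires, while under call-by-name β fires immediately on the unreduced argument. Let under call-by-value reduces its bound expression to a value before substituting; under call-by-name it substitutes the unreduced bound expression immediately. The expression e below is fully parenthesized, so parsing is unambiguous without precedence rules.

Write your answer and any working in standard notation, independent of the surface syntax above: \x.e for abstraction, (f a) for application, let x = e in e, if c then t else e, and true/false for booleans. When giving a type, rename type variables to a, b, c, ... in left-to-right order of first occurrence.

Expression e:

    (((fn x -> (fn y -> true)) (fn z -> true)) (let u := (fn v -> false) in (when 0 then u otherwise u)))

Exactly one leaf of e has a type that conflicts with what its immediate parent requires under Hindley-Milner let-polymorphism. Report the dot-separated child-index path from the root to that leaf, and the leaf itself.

Derivation:
\y._ : b -> Bool
\x._ : a -> b -> Bool
\z._ : c -> Bool
  unify a -> b -> Bool ~ (c -> Bool) -> d
  unify a ~ c -> Bool
  unify b -> Bool ~ d
_ _ : b -> Bool
\v._ : e -> Bool
let u : forall. e -> Bool
  unify Int ~ Bool
  FAIL: mismatch Int ~ Bool

Answer: 1.1.0 : 0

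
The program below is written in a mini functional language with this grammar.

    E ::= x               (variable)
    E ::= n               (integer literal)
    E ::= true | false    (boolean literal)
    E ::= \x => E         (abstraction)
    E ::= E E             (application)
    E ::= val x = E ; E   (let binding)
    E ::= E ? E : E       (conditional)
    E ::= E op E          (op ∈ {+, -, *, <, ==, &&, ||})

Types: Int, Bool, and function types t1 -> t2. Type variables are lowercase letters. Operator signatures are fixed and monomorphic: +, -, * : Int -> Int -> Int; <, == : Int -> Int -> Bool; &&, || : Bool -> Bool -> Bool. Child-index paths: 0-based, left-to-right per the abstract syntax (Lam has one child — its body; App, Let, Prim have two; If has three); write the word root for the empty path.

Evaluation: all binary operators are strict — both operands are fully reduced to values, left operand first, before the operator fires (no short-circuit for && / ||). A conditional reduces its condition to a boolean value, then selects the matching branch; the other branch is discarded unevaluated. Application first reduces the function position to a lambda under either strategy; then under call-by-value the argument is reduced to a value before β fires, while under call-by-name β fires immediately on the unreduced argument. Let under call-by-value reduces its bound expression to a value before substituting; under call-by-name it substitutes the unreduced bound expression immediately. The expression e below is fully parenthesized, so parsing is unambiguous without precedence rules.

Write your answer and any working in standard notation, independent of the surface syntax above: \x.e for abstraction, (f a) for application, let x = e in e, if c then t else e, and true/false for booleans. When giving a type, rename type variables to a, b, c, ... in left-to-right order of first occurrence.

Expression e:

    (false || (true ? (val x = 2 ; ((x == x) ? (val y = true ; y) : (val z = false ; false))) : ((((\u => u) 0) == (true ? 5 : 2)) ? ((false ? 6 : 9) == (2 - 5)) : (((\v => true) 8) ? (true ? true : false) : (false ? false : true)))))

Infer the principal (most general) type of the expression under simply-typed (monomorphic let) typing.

Answer: Bool

Trace:
  unify Bool ~ Bool
  unify Bool ~ Bool
let x : Int
x : Int
  unify Int ~ Int
x : Int
  unify Int ~ Int
  unify Bool ~ Bool
let y : Bool
y : Bool
let z : Bool
  unify Bool ~ Bool
u : a
\u._ : a -> a
  unify a -> a ~ Int -> b
  unify a ~ Int
  unify Int ~ b
_ _ : Int
  unify Int ~ Int
  unify Bool ~ Bool
  unify Int ~ Int
  unify Int ~ Int
  unify Bool ~ Bool
  unify Bool ~ Bool
  unify Int ~ Int
  unify Int ~ Int
  unify Int ~ Int
  unify Int ~ Int
  unify Int ~ Int
\v._ : c -> Bool
  unify c -> Bool ~ Int -> d
  unify c ~ Int
  unify Bool ~ d
_ _ : Bool
  unify Bool ~ Bool
  unify Bool ~ Bool
  unify Bool ~ Bool
  unify Bool ~ Bool
  unify Bool ~ Bool
  unify Bool ~ Bool
  unify Bool ~ Bool
  unify Bool ~ Bool
  unify Bool ~ Bool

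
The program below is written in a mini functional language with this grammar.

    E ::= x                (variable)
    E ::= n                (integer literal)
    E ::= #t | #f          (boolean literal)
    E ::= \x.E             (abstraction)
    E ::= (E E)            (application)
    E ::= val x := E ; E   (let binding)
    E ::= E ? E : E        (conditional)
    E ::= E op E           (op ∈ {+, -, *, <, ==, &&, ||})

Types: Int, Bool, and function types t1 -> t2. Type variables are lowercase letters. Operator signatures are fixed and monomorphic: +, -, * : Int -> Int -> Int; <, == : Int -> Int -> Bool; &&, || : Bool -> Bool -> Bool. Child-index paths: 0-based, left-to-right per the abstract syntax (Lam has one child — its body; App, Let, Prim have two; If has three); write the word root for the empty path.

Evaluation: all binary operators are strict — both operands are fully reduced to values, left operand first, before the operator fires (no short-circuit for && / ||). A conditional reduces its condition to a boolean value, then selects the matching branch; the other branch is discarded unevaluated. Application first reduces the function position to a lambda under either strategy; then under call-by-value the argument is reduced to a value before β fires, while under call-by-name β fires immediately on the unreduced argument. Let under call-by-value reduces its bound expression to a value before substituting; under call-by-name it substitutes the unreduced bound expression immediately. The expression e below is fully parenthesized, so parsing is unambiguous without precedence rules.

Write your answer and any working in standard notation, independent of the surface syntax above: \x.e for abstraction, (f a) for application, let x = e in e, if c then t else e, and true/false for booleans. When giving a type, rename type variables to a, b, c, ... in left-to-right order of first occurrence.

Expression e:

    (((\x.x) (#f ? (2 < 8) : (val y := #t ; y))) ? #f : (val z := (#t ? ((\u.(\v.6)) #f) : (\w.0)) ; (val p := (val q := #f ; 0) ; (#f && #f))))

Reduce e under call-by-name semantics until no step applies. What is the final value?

Trace:
step 0: (if ((\x.x) (if false then (2 < 8) else (let y = true in y))) then false else (let z = (if true then ((\u.(\v.6)) false) else (\w.0)) in (let p = (let q = false in 0) in (false && false))))
step 1: [beta@0] (if (if false then (2 < 8) else (let y = true in y)) then false else (let z = (if true then ((\u.(\v.6)) false) else (\w.0)) in (let p = (let q = false in 0) in (false && false))))
step 2: [if@0] (if (let y = true in y) then false else (let z = (if true then ((\u.(\v.6)) false) else (\w.0)) in (let p = (let q = false in 0) in (false && false))))
step 3: [let@0] (if true then false else (let z = (if true then ((\u.(\v.6)) false) else (\w.0)) in (let p = (let q = false in 0) in (false && false))))
step 4: [if@root] false

Answer: false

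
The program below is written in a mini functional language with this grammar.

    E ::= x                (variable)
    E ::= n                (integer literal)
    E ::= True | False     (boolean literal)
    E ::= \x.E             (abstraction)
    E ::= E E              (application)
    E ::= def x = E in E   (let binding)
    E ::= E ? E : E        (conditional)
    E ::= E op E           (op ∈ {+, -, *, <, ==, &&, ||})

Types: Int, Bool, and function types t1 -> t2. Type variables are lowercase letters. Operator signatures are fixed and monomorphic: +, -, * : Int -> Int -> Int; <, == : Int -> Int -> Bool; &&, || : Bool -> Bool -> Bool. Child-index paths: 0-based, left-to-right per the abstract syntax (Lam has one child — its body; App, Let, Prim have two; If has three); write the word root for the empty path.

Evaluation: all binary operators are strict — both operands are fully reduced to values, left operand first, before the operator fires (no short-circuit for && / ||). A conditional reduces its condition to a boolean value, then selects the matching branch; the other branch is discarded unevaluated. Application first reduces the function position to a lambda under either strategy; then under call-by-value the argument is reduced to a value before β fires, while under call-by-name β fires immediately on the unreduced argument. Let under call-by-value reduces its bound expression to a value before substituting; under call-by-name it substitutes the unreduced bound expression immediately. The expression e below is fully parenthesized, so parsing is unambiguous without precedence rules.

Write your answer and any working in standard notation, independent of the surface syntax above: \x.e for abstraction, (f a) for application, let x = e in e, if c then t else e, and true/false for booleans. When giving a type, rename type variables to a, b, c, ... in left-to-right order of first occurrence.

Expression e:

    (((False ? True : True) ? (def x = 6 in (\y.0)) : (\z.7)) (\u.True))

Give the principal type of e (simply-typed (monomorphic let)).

Trace:
  unify Bool ~ Bool
  unify Bool ~ Bool
  unify Bool ~ Bool
let x : Int
\y._ : a -> Int
\z._ : b -> Int
  unify a -> Int ~ b -> Int
  unify a ~ b
  unify Int ~ Int
\u._ : c -> Bool
  unify b -> Int ~ (c -> Bool) -> d
  unify b ~ c -> Bool
  unify Int ~ d
_ _ : Int

Answer: Int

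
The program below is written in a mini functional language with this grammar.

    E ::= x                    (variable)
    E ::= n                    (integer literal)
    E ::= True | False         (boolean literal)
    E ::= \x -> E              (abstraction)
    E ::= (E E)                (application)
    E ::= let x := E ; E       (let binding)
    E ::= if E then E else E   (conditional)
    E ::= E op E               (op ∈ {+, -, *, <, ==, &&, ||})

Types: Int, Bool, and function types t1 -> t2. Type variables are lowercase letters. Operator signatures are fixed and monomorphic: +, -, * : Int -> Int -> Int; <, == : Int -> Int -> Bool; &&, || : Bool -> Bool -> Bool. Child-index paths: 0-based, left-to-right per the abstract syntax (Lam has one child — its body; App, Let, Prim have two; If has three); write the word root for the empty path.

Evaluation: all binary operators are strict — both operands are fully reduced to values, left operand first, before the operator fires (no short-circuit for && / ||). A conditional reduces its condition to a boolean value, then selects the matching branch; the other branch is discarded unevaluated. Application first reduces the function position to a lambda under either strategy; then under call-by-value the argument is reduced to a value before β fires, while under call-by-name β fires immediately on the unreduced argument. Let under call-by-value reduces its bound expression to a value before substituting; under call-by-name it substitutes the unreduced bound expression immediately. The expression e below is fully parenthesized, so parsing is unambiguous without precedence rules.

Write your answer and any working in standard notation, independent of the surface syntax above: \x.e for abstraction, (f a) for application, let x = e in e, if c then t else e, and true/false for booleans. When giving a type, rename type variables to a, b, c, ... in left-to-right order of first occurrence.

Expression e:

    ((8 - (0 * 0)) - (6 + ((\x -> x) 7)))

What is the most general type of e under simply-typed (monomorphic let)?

Answer: Int

Derivation:
  unify Int ~ Int
  unify Int ~ Int
  unify Int ~ Int
  unify Int ~ Int
  unify Int ~ Int
  unify Int ~ Int
x : a
\x._ : a -> a
  unify a -> a ~ Int -> b
  unify a ~ Int
  unify Int ~ b
_ _ : Int
  unify Int ~ Int
  unify Int ~ Int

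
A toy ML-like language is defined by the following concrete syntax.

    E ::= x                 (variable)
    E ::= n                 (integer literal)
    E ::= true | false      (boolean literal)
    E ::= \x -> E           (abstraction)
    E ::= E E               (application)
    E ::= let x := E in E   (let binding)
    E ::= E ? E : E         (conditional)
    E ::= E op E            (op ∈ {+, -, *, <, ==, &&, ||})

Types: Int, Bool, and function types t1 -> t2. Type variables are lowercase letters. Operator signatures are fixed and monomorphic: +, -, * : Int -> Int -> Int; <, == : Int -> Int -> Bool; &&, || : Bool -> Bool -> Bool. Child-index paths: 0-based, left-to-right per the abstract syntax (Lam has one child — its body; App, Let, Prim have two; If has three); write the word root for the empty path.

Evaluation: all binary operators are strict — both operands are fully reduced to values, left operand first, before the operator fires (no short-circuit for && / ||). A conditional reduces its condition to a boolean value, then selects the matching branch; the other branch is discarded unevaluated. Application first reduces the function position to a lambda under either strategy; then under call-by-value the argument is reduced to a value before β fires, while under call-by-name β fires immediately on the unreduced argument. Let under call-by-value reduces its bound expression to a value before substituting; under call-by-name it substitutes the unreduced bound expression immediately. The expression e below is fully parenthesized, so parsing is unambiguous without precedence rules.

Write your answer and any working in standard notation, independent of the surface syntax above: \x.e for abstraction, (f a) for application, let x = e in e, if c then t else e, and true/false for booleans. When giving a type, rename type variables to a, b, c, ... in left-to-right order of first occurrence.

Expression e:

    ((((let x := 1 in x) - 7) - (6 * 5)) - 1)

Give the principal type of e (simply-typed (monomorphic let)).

Working:
let x : Int
x : Int
  unify Int ~ Int
  unify Int ~ Int
  unify Int ~ Int
  unify Int ~ Int
  unify Int ~ Int
  unify Int ~ Int
  unify Int ~ Int
  unify Int ~ Int

Answer: Int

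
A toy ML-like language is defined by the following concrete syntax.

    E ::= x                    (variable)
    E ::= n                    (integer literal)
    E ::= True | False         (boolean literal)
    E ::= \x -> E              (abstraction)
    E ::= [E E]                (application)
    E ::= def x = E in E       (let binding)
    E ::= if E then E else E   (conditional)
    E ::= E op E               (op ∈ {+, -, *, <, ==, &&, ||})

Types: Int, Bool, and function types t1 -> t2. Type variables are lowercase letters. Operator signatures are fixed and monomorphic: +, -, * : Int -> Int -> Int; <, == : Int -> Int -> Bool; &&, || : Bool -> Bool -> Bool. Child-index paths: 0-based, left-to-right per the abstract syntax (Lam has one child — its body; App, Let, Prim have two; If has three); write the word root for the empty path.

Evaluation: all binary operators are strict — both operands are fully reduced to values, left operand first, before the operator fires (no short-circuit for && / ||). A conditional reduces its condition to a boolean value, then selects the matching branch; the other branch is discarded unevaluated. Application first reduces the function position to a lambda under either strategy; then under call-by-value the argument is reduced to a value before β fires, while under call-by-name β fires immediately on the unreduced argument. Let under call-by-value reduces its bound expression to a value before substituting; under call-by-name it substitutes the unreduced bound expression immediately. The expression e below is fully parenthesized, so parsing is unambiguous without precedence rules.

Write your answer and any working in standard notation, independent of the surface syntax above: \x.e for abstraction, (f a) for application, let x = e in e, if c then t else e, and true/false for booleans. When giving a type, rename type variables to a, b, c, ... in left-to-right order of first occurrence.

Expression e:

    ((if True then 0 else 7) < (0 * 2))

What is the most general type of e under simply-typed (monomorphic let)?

Working:
  unify Bool ~ Bool
  unify Int ~ Int
  unify Int ~ Int
  unify Int ~ Int
  unify Int ~ Int
  unify Int ~ Int

Answer: Bool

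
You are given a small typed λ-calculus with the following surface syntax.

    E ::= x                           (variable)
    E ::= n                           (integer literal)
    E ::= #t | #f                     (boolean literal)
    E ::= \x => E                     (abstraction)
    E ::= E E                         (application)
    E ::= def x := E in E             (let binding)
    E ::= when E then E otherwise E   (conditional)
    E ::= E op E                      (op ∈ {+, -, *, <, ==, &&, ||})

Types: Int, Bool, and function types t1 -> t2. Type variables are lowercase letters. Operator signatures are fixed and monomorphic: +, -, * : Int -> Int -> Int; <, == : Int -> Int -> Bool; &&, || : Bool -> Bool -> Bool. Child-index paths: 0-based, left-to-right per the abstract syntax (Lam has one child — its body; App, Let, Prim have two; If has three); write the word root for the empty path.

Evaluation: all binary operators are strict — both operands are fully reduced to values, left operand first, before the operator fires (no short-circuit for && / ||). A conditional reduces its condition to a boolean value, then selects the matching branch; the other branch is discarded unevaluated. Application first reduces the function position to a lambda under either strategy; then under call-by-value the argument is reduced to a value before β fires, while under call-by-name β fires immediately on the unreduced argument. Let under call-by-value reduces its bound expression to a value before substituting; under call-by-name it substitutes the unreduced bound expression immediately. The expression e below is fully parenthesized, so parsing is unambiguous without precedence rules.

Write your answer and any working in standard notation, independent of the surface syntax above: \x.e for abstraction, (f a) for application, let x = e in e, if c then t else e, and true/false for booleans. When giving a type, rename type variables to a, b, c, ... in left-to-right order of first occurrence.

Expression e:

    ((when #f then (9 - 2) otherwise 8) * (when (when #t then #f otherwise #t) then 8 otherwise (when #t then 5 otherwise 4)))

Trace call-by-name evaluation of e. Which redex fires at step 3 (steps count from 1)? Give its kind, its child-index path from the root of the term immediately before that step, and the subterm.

Answer: if at 1 : (if false then 8 else (if true then 5 else 4))

Trace:
step 0: ((if false then (9 - 2) else 8) * (if (if true then false else true) then 8 else (if true then 5 else 4)))
step 1: [if@0] (8 * (if (if true then false else true) then 8 else (if true then 5 else 4)))
step 2: [if@1.0] (8 * (if false then 8 else (if true then 5 else 4)))
step 3: [if@1] (8 * (if true then 5 else 4))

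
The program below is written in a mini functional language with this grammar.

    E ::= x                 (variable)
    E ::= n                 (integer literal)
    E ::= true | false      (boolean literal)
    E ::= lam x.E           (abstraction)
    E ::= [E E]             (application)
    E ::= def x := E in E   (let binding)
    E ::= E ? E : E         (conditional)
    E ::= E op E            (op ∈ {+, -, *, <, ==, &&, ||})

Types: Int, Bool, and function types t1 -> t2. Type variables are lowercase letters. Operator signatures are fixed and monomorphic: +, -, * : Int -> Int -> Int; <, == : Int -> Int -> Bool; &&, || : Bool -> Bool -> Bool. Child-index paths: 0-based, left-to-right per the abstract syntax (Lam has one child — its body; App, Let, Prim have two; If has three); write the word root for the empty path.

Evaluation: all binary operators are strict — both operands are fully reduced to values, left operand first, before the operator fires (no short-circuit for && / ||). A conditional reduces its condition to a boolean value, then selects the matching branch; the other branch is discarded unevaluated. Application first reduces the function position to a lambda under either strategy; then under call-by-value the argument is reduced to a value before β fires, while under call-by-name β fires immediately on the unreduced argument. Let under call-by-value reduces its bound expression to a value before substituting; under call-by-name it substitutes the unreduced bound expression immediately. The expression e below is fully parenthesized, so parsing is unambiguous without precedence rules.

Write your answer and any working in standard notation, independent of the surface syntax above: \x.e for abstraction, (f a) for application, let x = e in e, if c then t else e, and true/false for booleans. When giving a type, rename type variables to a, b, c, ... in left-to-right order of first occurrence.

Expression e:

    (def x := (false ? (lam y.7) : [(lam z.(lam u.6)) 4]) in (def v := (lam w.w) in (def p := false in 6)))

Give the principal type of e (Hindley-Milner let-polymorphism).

Answer: Int

Trace:
  unify Bool ~ Bool
\y._ : a -> Int
\u._ : c -> Int
\z._ : b -> c -> Int
  unify b -> c -> Int ~ Int -> d
  unify b ~ Int
  unify c -> Int ~ d
_ _ : c -> Int
  unify a -> Int ~ c -> Int
  unify a ~ c
  unify Int ~ Int
let x : forall. c -> Int
w : e
\w._ : e -> e
let v : forall. e -> e
let p : Bool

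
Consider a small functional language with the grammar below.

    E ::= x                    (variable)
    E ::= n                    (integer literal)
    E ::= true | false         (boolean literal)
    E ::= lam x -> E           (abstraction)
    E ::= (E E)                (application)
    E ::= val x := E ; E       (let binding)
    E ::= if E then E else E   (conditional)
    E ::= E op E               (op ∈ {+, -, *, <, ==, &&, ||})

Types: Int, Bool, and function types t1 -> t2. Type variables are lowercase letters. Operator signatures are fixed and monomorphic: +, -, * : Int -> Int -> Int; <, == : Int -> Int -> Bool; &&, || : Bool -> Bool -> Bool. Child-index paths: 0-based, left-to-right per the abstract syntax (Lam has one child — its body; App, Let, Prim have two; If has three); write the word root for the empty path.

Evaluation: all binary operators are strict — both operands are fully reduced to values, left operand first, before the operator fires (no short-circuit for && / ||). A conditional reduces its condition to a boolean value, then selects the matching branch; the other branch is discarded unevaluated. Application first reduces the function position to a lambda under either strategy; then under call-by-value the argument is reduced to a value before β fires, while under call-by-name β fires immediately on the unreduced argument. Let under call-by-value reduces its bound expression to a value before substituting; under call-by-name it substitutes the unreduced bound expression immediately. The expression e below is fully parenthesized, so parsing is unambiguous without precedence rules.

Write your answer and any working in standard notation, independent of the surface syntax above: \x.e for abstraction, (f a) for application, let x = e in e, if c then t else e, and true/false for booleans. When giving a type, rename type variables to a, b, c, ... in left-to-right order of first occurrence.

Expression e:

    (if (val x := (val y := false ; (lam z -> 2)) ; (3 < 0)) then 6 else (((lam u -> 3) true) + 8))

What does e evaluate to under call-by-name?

Derivation:
step 0: (if (let x = (let y = false in (\z.2)) in (3 < 0)) then 6 else (((\u.3) true) + 8))
step 1: [let@0] (if (3 < 0) then 6 else (((\u.3) true) + 8))
step 2: [delta@0] (if false then 6 else (((\u.3) true) + 8))
step 3: [if@root] (((\u.3) true) + 8)
step 4: [beta@0] (3 + 8)
step 5: [delta@root] 11

Answer: 11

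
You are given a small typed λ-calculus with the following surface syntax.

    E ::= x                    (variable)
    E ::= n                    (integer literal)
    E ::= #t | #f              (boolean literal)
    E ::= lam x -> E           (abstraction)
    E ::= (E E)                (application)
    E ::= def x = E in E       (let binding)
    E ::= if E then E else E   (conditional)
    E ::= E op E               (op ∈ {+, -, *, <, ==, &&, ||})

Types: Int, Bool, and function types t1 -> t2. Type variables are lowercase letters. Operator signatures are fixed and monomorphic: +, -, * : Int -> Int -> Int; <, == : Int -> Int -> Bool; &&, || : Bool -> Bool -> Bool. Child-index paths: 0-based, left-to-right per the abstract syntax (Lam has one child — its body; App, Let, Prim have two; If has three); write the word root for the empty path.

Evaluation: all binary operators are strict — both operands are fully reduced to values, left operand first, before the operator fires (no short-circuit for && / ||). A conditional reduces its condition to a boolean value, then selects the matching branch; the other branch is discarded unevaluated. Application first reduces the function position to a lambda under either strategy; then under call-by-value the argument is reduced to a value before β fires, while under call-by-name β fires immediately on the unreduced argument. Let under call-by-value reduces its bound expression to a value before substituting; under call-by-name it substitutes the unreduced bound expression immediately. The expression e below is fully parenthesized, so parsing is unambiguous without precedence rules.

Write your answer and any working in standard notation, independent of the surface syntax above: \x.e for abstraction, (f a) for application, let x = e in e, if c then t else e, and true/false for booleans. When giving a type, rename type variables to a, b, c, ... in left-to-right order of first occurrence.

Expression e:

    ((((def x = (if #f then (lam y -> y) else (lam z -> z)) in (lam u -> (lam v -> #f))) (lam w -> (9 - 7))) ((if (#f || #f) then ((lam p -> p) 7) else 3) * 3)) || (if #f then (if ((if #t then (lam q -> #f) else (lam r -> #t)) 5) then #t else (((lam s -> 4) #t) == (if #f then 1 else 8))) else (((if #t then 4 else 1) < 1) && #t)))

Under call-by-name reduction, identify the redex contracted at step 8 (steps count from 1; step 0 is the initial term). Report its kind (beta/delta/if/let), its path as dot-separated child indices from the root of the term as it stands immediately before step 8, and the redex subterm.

Answer: delta at root : (false || false)

Working:
step 0: ((((let x = (if false then (\y.y) else (\z.z)) in (\u.(\v.false))) (\w.(9 - 7))) ((if (false || false) then ((\p.p) 7) else 3) * 3)) || (if false then (if ((if true then (\q.false) else (\r.true)) 5) then true else (((\s.4) true) == (if false then 1 else 8))) else (((if true then 4 else 1) < 1) && true)))
step 1: [let@0.0.0] ((((\u.(\v.false)) (\w.(9 - 7))) ((if (false || false) then ((\p.p) 7) else 3) * 3)) || (if false then (if ((if true then (\q.false) else (\r.true)) 5) then true else (((\s.4) true) == (if false then 1 else 8))) else (((if true then 4 else 1) < 1) && true)))
step 2: [beta@0.0] (((\v.false) ((if (false || false) then ((\p.p) 7) else 3) * 3)) || (if false then (if ((if true then (\q.false) else (\r.true)) 5) then true else (((\s.4) true) == (if false then 1 else 8))) else (((if true then 4 else 1) < 1) && true)))
step 3: [beta@0] (false || (if false then (if ((if true then (\q.false) else (\r.true)) 5) then true else (((\s.4) true) == (if false then 1 else 8))) else (((if true then 4 else 1) < 1) && true)))
step 4: [if@1] (false || (((if true then 4 else 1) < 1) && true))
step 5: [if@1.0.0] (false || ((4 < 1) && true))
step 6: [delta@1.0] (false || (false && true))
step 7: [delta@1] (false || false)
step 8: [delta@root] false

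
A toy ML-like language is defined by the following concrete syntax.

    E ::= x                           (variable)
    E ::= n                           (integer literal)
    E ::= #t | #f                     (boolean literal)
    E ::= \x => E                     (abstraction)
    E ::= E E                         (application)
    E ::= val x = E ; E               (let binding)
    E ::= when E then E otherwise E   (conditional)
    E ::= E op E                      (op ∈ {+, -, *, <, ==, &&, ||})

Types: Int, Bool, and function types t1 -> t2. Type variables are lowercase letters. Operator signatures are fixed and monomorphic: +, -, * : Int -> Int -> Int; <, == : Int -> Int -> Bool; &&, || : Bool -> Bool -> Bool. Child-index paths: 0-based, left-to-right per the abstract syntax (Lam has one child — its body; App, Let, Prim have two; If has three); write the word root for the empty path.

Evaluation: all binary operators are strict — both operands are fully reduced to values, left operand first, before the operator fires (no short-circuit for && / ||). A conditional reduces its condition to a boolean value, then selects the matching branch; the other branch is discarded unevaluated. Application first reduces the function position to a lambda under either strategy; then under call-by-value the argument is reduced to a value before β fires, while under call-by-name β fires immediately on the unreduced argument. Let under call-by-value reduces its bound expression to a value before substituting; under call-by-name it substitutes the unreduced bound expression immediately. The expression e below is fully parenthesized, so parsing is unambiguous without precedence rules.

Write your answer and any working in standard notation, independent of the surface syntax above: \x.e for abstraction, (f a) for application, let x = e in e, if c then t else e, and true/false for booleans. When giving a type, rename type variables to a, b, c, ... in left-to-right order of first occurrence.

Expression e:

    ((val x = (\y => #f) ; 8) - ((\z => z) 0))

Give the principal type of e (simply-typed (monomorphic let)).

Trace:
\y._ : a -> Bool
let x : a -> Bool
  unify Int ~ Int
z : b
\z._ : b -> b
  unify b -> b ~ Int -> c
  unify b ~ Int
  unify Int ~ c
_ _ : Int
  unify Int ~ Int

Answer: Int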